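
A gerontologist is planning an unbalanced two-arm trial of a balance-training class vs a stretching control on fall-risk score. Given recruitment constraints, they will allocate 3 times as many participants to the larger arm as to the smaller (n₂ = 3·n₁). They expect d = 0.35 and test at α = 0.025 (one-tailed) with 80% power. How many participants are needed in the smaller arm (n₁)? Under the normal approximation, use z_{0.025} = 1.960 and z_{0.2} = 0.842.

With allocation ratio k = n₂/n₁ = 3, Var(x̄₁−x̄₂) = σ²(1/n₁ + 1/(k·n₁)) = σ²·(k+1)/(k·n₁).
So n₁ = (1 + 1/k)·((z_{α} + z_β)/d)² = 1.333 × (2.802/0.35)².
n₁ = 1.333 × 64.09 = 85.5.
Round up: n₁ = 86, giving n₂ = 3 × 86 = 258.

n₁ = 86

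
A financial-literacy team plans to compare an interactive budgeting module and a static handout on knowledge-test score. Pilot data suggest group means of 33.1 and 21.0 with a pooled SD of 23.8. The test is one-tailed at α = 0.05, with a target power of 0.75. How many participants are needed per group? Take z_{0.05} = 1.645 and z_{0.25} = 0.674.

Cohen's d = |M₁ − M₂| / SD_pooled = |33.1 − 21.0| / 23.8 = 12.1 / 23.8 = 0.508.
For two independent groups with equal n: n = 2·((z_{α} + z_β) / d)².
z_{α} + z_β = 1.645 + 0.674 = 2.319.
n = 2 × (2.319 / 0.508)² = 2 × 4.565² = 2 × 20.84 = 41.7.
Round up to the next whole participant.

n = 42 per group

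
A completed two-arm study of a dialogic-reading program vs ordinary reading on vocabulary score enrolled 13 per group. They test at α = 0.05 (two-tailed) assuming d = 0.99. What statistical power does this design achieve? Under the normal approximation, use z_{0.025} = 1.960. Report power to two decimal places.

power ≈ 0.71

For two equal groups, power = Φ(d·√(n/2) − z_{α/2}).
d·√(n/2) = 0.99 × √(13/2) = 0.99 × 2.550 = 2.524.
z_β = 2.524 − 1.960 = 0.564.
Power = Φ(0.564) = 0.714.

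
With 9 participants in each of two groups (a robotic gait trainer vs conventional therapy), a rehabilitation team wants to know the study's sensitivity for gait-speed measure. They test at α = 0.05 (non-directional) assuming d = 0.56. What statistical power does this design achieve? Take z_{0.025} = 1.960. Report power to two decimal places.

For two equal groups, power = Φ(d·√(n/2) − z_{α/2}).
d·√(n/2) = 0.56 × √(9/2) = 0.56 × 2.121 = 1.188.
z_β = 1.188 − 1.960 = -0.772.
Power = Φ(-0.772) = 0.220.

power ≈ 0.22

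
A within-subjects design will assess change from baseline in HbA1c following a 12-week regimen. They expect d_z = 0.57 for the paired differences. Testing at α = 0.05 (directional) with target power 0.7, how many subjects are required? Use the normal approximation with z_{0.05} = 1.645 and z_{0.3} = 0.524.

For a paired (one-sample on differences) test: n = ((z_{α} + z_β) / d)².
z_{α} + z_β = 1.645 + 0.524 = 2.169.
n = (2.169 / 0.57)² = 3.805² = 14.48.
Round up.

n = 15 pairs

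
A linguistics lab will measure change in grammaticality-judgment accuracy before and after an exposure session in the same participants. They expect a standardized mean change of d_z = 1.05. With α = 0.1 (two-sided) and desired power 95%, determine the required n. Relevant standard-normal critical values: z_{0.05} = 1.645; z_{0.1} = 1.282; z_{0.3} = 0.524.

n = 10 pairs

For a paired (one-sample on differences) test: n = ((z_{α/2} + z_β) / d)².
z_{α/2} + z_β = 1.645 + 1.645 = 3.290.
n = (3.290 / 1.05)² = 3.133² = 9.82.
Round up.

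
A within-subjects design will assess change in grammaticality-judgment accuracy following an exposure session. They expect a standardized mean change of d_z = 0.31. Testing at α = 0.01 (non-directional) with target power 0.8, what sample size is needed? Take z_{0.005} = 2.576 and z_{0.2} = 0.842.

For a paired (one-sample on differences) test: n = ((z_{α/2} + z_β) / d)².
z_{α/2} + z_β = 2.576 + 0.842 = 3.418.
n = (3.418 / 0.31)² = 11.026² = 121.57.
Round up.

n = 122 pairs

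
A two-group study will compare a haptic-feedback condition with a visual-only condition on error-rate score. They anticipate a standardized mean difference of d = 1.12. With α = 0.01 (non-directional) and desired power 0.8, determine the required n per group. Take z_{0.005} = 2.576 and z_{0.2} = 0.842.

n = 19 per group

For two independent groups with equal n: n = 2·((z_{α/2} + z_β) / d)².
z_{α/2} + z_β = 2.576 + 0.842 = 3.418.
n = 2 × (3.418 / 1.12)² = 2 × 3.052² = 2 × 9.31 = 18.6.
Round up to the next whole participant.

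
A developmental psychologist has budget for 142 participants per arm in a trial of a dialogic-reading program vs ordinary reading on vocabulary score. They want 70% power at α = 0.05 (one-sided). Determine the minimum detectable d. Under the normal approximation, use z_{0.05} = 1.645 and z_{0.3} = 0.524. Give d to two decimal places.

For two independent groups of n = 142 each: d_min = (z_{α} + z_β)·√(2/n).
z-sum = 1.645 + 0.524 = 2.169.
d_min = 2.169 × √(2/142) = 2.169 × 0.1187 = 0.257.

d_min ≈ 0.26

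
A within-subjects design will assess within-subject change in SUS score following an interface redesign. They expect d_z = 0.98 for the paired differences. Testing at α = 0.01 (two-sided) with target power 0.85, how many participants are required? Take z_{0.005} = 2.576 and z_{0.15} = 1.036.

n = 14 pairs

For a paired (one-sample on differences) test: n = ((z_{α/2} + z_β) / d)².
z_{α/2} + z_β = 2.576 + 1.036 = 3.612.
n = (3.612 / 0.98)² = 3.686² = 13.58.
Round up.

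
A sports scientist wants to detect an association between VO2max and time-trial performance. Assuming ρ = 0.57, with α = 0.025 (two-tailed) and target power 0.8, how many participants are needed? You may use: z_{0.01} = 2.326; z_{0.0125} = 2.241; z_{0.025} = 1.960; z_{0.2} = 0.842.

Fisher's z: C = ½·ln((1+r)/(1−r)) = ½·ln(3.6512) = 0.6475.
n = ((z_{α/2} + z_β)/C)² + 3.
(2.241 + 0.842) / 0.6475 = 3.083 / 0.6475 = 4.761.
n = 4.761² + 3 = 22.67 + 3 = 25.7.
Round up.

n = 26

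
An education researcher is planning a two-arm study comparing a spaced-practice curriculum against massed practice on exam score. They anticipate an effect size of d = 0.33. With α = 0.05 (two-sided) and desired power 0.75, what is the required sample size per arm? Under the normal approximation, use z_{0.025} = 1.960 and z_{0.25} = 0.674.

n = 128 per group

For two independent groups with equal n: n = 2·((z_{α/2} + z_β) / d)².
z_{α/2} + z_β = 1.960 + 0.674 = 2.634.
n = 2 × (2.634 / 0.33)² = 2 × 7.982² = 2 × 63.71 = 127.4.
Round up to the next whole participant.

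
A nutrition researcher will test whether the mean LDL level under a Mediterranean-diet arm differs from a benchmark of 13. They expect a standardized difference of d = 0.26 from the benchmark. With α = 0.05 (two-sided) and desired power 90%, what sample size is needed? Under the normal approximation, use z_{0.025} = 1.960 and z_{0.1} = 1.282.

For a one-sample test: n = ((z_{α/2} + z_β) / d)².
z_{α/2} + z_β = 1.960 + 1.282 = 3.242.
n = (3.242 / 0.26)² = 12.469² = 155.48.
Round up.

n = 156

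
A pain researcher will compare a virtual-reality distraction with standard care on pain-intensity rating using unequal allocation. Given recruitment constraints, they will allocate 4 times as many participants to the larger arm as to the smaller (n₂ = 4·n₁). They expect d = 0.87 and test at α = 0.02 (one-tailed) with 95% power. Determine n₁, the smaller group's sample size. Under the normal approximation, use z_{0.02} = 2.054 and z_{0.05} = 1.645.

With allocation ratio k = n₂/n₁ = 4, Var(x̄₁−x̄₂) = σ²(1/n₁ + 1/(k·n₁)) = σ²·(k+1)/(k·n₁).
So n₁ = (1 + 1/k)·((z_{α} + z_β)/d)² = 1.250 × (3.699/0.87)².
n₁ = 1.250 × 18.08 = 22.6.
Round up: n₁ = 23, giving n₂ = 4 × 23 = 92.

n₁ = 23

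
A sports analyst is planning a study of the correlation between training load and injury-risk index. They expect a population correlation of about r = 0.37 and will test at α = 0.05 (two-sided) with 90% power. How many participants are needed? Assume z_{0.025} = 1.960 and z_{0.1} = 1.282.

Fisher's z: C = ½·ln((1+r)/(1−r)) = ½·ln(2.1746) = 0.3884.
n = ((z_{α/2} + z_β)/C)² + 3.
(1.960 + 1.282) / 0.3884 = 3.242 / 0.3884 = 8.347.
n = 8.347² + 3 = 69.67 + 3 = 72.7.
Round up.

n = 73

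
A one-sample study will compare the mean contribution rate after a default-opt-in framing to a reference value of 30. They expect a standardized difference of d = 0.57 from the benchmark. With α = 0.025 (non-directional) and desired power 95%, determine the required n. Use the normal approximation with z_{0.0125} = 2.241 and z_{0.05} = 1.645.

For a one-sample test: n = ((z_{α/2} + z_β) / d)².
z_{α/2} + z_β = 2.241 + 1.645 = 3.886.
n = (3.886 / 0.57)² = 6.818² = 46.48.
Round up.

n = 47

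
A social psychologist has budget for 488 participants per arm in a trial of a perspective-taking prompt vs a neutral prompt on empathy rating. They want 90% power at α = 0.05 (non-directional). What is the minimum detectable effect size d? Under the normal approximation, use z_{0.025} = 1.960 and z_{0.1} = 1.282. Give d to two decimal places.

d_min ≈ 0.21

For two independent groups of n = 488 each: d_min = (z_{α/2} + z_β)·√(2/n).
z-sum = 1.960 + 1.282 = 3.242.
d_min = 3.242 × √(2/488) = 3.242 × 0.0640 = 0.208.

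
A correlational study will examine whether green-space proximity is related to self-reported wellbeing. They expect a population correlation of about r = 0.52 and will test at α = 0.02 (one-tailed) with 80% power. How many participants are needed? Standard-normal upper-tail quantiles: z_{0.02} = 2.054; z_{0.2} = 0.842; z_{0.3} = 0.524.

Fisher's z: C = ½·ln((1+r)/(1−r)) = ½·ln(3.1667) = 0.5763.
n = ((z_{α} + z_β)/C)² + 3.
(2.054 + 0.842) / 0.5763 = 2.896 / 0.5763 = 5.025.
n = 5.025² + 3 = 25.25 + 3 = 28.3.
Round up.

n = 29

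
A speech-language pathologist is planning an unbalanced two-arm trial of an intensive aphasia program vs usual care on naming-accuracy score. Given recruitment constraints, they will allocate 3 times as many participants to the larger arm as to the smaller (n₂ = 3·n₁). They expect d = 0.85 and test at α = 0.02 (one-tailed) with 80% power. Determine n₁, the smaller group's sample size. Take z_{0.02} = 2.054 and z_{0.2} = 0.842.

n₁ = 16

With allocation ratio k = n₂/n₁ = 3, Var(x̄₁−x̄₂) = σ²(1/n₁ + 1/(k·n₁)) = σ²·(k+1)/(k·n₁).
So n₁ = (1 + 1/k)·((z_{α} + z_β)/d)² = 1.333 × (2.896/0.85)².
n₁ = 1.333 × 11.61 = 15.5.
Round up: n₁ = 16, giving n₂ = 3 × 16 = 48.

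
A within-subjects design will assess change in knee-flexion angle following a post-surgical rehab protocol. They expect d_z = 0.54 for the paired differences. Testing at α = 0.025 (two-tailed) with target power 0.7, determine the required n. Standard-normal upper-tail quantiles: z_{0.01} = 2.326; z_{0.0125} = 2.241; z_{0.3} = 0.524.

For a paired (one-sample on differences) test: n = ((z_{α/2} + z_β) / d)².
z_{α/2} + z_β = 2.241 + 0.524 = 2.765.
n = (2.765 / 0.54)² = 5.120² = 26.22.
Round up.

n = 27 pairs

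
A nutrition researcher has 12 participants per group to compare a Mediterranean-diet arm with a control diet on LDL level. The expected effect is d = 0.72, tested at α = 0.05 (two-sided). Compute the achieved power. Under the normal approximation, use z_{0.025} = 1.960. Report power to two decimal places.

For two equal groups, power = Φ(d·√(n/2) − z_{α/2}).
d·√(n/2) = 0.72 × √(12/2) = 0.72 × 2.449 = 1.764.
z_β = 1.764 − 1.960 = -0.196.
Power = Φ(-0.196) = 0.422.

power ≈ 0.42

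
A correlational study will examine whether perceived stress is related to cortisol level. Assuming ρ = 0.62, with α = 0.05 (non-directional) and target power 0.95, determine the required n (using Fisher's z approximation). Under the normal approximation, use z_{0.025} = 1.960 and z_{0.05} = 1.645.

n = 28

Fisher's z: C = ½·ln((1+r)/(1−r)) = ½·ln(4.2632) = 0.7250.
n = ((z_{α/2} + z_β)/C)² + 3.
(1.960 + 1.645) / 0.7250 = 3.605 / 0.7250 = 4.972.
n = 4.972² + 3 = 24.72 + 3 = 27.7.
Round up.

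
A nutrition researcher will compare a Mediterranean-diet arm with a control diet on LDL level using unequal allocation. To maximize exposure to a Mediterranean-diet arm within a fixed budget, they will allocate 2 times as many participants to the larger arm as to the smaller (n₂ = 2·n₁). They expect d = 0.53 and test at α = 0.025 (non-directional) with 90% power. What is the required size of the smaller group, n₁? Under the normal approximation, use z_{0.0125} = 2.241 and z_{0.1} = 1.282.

n₁ = 67

With allocation ratio k = n₂/n₁ = 2, Var(x̄₁−x̄₂) = σ²(1/n₁ + 1/(k·n₁)) = σ²·(k+1)/(k·n₁).
So n₁ = (1 + 1/k)·((z_{α/2} + z_β)/d)² = 1.500 × (3.523/0.53)².
n₁ = 1.500 × 44.18 = 66.3.
Round up: n₁ = 67, giving n₂ = 2 × 67 = 134.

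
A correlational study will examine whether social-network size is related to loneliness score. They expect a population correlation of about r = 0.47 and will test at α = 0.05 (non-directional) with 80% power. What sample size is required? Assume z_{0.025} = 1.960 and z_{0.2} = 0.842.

n = 34

Fisher's z: C = ½·ln((1+r)/(1−r)) = ½·ln(2.7736) = 0.5101.
n = ((z_{α/2} + z_β)/C)² + 3.
(1.960 + 0.842) / 0.5101 = 2.802 / 0.5101 = 5.493.
n = 5.493² + 3 = 30.17 + 3 = 33.2.
Round up.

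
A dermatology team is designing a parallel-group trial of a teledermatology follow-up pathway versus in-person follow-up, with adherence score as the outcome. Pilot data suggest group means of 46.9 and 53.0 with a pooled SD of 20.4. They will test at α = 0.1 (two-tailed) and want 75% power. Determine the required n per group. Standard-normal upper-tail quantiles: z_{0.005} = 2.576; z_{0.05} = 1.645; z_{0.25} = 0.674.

Cohen's d = |M₁ − M₂| / SD_pooled = |46.9 − 53.0| / 20.4 = 6.1 / 20.4 = 0.299.
For two independent groups with equal n: n = 2·((z_{α/2} + z_β) / d)².
z_{α/2} + z_β = 1.645 + 0.674 = 2.319.
n = 2 × (2.319 / 0.299)² = 2 × 7.756² = 2 × 60.15 = 120.3.
Round up to the next whole participant.

n = 121 per group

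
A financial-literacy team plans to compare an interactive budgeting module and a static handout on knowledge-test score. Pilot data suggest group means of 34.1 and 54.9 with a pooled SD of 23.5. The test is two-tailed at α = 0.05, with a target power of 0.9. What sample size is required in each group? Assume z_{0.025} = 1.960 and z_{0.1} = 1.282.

n = 27 per group

Cohen's d = |M₁ − M₂| / SD_pooled = |34.1 − 54.9| / 23.5 = 20.8 / 23.5 = 0.885.
For two independent groups with equal n: n = 2·((z_{α/2} + z_β) / d)².
z_{α/2} + z_β = 1.960 + 1.282 = 3.242.
n = 2 × (3.242 / 0.885)² = 2 × 3.663² = 2 × 13.42 = 26.8.
Round up to the next whole participant.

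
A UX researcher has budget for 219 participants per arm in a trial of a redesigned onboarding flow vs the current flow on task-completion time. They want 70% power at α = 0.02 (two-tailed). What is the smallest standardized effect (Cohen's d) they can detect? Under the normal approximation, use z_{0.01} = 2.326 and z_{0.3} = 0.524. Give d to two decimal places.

For two independent groups of n = 219 each: d_min = (z_{α/2} + z_β)·√(2/n).
z-sum = 2.326 + 0.524 = 2.850.
d_min = 2.850 × √(2/219) = 2.850 × 0.0956 = 0.272.

d_min ≈ 0.27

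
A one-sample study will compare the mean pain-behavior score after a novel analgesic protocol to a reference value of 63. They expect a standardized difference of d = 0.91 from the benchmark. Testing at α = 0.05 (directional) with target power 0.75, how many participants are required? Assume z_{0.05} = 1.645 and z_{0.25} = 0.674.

For a one-sample test: n = ((z_{α} + z_β) / d)².
z_{α} + z_β = 1.645 + 0.674 = 2.319.
n = (2.319 / 0.91)² = 2.548² = 6.49.
Round up.

n = 7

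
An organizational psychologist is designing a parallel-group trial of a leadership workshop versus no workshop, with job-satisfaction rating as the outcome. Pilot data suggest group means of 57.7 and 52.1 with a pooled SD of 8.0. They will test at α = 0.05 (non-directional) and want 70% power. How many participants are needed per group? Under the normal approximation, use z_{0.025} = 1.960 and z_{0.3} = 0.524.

Cohen's d = |M₁ − M₂| / SD_pooled = |57.7 − 52.1| / 8.0 = 5.6 / 8.0 = 0.700.
For two independent groups with equal n: n = 2·((z_{α/2} + z_β) / d)².
z_{α/2} + z_β = 1.960 + 0.524 = 2.484.
n = 2 × (2.484 / 0.700)² = 2 × 3.549² = 2 × 12.59 = 25.2.
Round up to the next whole participant.

n = 26 per group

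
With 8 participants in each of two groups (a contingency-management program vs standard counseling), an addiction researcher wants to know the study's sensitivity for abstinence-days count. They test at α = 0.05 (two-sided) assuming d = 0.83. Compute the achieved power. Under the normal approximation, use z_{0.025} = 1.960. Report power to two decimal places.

power ≈ 0.38

For two equal groups, power = Φ(d·√(n/2) − z_{α/2}).
d·√(n/2) = 0.83 × √(8/2) = 0.83 × 2.000 = 1.660.
z_β = 1.660 − 1.960 = -0.300.
Power = Φ(-0.300) = 0.382.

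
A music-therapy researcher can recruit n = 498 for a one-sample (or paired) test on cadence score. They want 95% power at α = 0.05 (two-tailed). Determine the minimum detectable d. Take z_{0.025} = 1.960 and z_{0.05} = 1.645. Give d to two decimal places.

d_min ≈ 0.16

For a single sample (or paired design) of n = 498: d_min = (z_{α/2} + z_β)/√n.
z-sum = 1.960 + 1.645 = 3.605.
d_min = 3.605 / √498 = 3.605 / 22.316 = 0.162.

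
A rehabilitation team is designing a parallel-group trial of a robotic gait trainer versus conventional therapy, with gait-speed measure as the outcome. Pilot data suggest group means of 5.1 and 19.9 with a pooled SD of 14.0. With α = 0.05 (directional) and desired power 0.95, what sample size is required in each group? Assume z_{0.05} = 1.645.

Cohen's d = |M₁ − M₂| / SD_pooled = |5.1 − 19.9| / 14.0 = 14.8 / 14.0 = 1.057.
For two independent groups with equal n: n = 2·((z_{α} + z_β) / d)².
z_{α} + z_β = 1.645 + 1.645 = 3.290.
n = 2 × (3.290 / 1.057)² = 2 × 3.113² = 2 × 9.69 = 19.4.
Round up to the next whole participant.

n = 20 per group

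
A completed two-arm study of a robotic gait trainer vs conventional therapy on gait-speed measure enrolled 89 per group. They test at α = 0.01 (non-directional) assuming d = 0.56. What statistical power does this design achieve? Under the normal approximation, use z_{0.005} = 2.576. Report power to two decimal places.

For two equal groups, power = Φ(d·√(n/2) − z_{α/2}).
d·√(n/2) = 0.56 × √(89/2) = 0.56 × 6.671 = 3.736.
z_β = 3.736 − 2.576 = 1.160.
Power = Φ(1.160) = 0.877.

power ≈ 0.88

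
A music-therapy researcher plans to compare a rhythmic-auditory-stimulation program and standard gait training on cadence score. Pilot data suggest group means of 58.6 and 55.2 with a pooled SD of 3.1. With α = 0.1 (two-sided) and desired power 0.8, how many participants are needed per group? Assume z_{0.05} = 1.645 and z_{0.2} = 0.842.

n = 11 per group

Cohen's d = |M₁ − M₂| / SD_pooled = |58.6 − 55.2| / 3.1 = 3.4 / 3.1 = 1.097.
For two independent groups with equal n: n = 2·((z_{α/2} + z_β) / d)².
z_{α/2} + z_β = 1.645 + 0.842 = 2.487.
n = 2 × (2.487 / 1.097)² = 2 × 2.267² = 2 × 5.14 = 10.3.
Round up to the next whole participant.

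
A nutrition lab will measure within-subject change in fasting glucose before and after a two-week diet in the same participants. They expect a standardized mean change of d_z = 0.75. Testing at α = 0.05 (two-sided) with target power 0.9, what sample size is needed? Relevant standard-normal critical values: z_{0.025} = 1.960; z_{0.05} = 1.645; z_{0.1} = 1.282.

n = 19 pairs

For a paired (one-sample on differences) test: n = ((z_{α/2} + z_β) / d)².
z_{α/2} + z_β = 1.960 + 1.282 = 3.242.
n = (3.242 / 0.75)² = 4.323² = 18.69.
Round up.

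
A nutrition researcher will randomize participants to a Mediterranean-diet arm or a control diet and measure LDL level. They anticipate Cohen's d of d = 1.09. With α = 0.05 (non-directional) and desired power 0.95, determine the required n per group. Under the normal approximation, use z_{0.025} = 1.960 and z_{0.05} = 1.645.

For two independent groups with equal n: n = 2·((z_{α/2} + z_β) / d)².
z_{α/2} + z_β = 1.960 + 1.645 = 3.605.
n = 2 × (3.605 / 1.09)² = 2 × 3.307² = 2 × 10.94 = 21.9.
Round up to the next whole participant.

n = 22 per group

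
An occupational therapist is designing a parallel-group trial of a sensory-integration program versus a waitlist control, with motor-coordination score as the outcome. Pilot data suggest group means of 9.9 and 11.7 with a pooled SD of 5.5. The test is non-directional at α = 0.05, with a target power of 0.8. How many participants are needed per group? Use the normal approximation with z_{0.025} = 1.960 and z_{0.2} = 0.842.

Cohen's d = |M₁ − M₂| / SD_pooled = |9.9 − 11.7| / 5.5 = 1.8 / 5.5 = 0.327.
For two independent groups with equal n: n = 2·((z_{α/2} + z_β) / d)².
z_{α/2} + z_β = 1.960 + 0.842 = 2.802.
n = 2 × (2.802 / 0.327)² = 2 × 8.569² = 2 × 73.42 = 146.8.
Round up to the next whole participant.

n = 147 per group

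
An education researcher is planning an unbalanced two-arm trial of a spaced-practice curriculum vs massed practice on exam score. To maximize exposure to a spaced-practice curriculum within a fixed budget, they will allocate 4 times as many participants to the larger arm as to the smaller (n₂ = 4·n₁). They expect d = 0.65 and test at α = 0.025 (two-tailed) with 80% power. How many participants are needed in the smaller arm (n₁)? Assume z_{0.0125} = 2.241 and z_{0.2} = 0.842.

n₁ = 29

With allocation ratio k = n₂/n₁ = 4, Var(x̄₁−x̄₂) = σ²(1/n₁ + 1/(k·n₁)) = σ²·(k+1)/(k·n₁).
So n₁ = (1 + 1/k)·((z_{α/2} + z_β)/d)² = 1.250 × (3.083/0.65)².
n₁ = 1.250 × 22.50 = 28.1.
Round up: n₁ = 29, giving n₂ = 4 × 29 = 116.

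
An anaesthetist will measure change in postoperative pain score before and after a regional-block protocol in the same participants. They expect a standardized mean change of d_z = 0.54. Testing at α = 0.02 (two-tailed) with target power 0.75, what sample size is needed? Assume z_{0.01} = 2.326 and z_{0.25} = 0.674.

For a paired (one-sample on differences) test: n = ((z_{α/2} + z_β) / d)².
z_{α/2} + z_β = 2.326 + 0.674 = 3.000.
n = (3.000 / 0.54)² = 5.556² = 30.86.
Round up.

n = 31 pairs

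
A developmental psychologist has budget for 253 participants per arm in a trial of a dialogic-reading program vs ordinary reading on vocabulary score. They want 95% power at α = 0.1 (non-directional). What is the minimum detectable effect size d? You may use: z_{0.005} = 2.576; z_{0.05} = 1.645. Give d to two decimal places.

For two independent groups of n = 253 each: d_min = (z_{α/2} + z_β)·√(2/n).
z-sum = 1.645 + 1.645 = 3.290.
d_min = 3.290 × √(2/253) = 3.290 × 0.0889 = 0.293.

d_min ≈ 0.29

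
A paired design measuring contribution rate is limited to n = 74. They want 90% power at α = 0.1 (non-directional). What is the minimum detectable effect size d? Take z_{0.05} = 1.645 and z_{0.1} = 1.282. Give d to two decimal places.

For a single sample (or paired design) of n = 74: d_min = (z_{α/2} + z_β)/√n.
z-sum = 1.645 + 1.282 = 2.927.
d_min = 2.927 / √74 = 2.927 / 8.602 = 0.340.

d_min ≈ 0.34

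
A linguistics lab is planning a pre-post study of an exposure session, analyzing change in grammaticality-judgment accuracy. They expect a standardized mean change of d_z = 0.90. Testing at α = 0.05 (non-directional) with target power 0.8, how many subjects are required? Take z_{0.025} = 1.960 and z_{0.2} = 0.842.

n = 10 pairs

For a paired (one-sample on differences) test: n = ((z_{α/2} + z_β) / d)².
z_{α/2} + z_β = 1.960 + 0.842 = 2.802.
n = (2.802 / 0.90)² = 3.113² = 9.69.
Round up.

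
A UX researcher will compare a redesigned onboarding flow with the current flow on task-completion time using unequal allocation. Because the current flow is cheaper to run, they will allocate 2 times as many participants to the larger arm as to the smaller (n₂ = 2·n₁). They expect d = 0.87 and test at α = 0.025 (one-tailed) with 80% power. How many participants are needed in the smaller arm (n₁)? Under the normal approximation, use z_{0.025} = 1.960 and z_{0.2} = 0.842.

With allocation ratio k = n₂/n₁ = 2, Var(x̄₁−x̄₂) = σ²(1/n₁ + 1/(k·n₁)) = σ²·(k+1)/(k·n₁).
So n₁ = (1 + 1/k)·((z_{α} + z_β)/d)² = 1.500 × (2.802/0.87)².
n₁ = 1.500 × 10.37 = 15.6.
Round up: n₁ = 16, giving n₂ = 2 × 16 = 32.

n₁ = 16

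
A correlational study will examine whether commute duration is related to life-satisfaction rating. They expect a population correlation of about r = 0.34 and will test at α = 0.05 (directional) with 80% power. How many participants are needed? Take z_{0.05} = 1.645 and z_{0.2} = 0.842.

Fisher's z: C = ½·ln((1+r)/(1−r)) = ½·ln(2.0303) = 0.3541.
n = ((z_{α} + z_β)/C)² + 3.
(1.645 + 0.842) / 0.3541 = 2.487 / 0.3541 = 7.023.
n = 7.023² + 3 = 49.33 + 3 = 52.3.
Round up.

n = 53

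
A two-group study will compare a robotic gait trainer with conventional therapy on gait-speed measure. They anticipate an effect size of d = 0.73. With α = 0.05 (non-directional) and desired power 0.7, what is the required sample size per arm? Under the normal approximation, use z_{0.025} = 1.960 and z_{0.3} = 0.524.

For two independent groups with equal n: n = 2·((z_{α/2} + z_β) / d)².
z_{α/2} + z_β = 1.960 + 0.524 = 2.484.
n = 2 × (2.484 / 0.73)² = 2 × 3.403² = 2 × 11.58 = 23.2.
Round up to the next whole participant.

n = 24 per group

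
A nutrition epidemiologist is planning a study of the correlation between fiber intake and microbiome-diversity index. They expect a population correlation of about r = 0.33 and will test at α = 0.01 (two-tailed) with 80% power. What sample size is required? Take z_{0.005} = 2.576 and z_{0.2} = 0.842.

n = 103

Fisher's z: C = ½·ln((1+r)/(1−r)) = ½·ln(1.9851) = 0.3428.
n = ((z_{α/2} + z_β)/C)² + 3.
(2.576 + 0.842) / 0.3428 = 3.418 / 0.3428 = 9.971.
n = 9.971² + 3 = 99.42 + 3 = 102.4.
Round up.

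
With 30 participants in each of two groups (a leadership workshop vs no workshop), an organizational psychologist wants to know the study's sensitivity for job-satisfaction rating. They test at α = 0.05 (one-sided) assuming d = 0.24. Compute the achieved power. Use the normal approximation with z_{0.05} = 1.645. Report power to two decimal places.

For two equal groups, power = Φ(d·√(n/2) − z_{α}).
d·√(n/2) = 0.24 × √(30/2) = 0.24 × 3.873 = 0.930.
z_β = 0.930 − 1.645 = -0.715.
Power = Φ(-0.715) = 0.237.

power ≈ 0.24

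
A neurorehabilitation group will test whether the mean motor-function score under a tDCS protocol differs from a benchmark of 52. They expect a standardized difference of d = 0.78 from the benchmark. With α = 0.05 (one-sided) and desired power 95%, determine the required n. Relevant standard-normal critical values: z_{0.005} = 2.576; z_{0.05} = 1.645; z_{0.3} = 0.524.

For a one-sample test: n = ((z_{α} + z_β) / d)².
z_{α} + z_β = 1.645 + 1.645 = 3.290.
n = (3.290 / 0.78)² = 4.218² = 17.79.
Round up.

n = 18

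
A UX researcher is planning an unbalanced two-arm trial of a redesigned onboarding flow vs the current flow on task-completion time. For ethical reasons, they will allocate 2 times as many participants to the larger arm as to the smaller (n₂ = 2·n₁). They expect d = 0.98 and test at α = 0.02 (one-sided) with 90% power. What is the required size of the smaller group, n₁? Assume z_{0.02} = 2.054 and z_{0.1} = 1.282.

With allocation ratio k = n₂/n₁ = 2, Var(x̄₁−x̄₂) = σ²(1/n₁ + 1/(k·n₁)) = σ²·(k+1)/(k·n₁).
So n₁ = (1 + 1/k)·((z_{α} + z_β)/d)² = 1.500 × (3.336/0.98)².
n₁ = 1.500 × 11.59 = 17.4.
Round up: n₁ = 18, giving n₂ = 2 × 18 = 36.

n₁ = 18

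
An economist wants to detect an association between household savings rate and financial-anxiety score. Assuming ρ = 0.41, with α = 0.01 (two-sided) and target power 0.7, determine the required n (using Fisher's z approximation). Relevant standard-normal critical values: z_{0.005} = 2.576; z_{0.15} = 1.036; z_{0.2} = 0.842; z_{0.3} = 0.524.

Fisher's z: C = ½·ln((1+r)/(1−r)) = ½·ln(2.3898) = 0.4356.
n = ((z_{α/2} + z_β)/C)² + 3.
(2.576 + 0.524) / 0.4356 = 3.100 / 0.4356 = 7.117.
n = 7.117² + 3 = 50.65 + 3 = 53.6.
Round up.

n = 54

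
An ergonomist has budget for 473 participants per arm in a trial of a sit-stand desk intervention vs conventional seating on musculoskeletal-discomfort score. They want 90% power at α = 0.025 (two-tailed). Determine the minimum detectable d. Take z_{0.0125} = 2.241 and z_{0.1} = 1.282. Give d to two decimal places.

For two independent groups of n = 473 each: d_min = (z_{α/2} + z_β)·√(2/n).
z-sum = 2.241 + 1.282 = 3.523.
d_min = 3.523 × √(2/473) = 3.523 × 0.0650 = 0.229.

d_min ≈ 0.23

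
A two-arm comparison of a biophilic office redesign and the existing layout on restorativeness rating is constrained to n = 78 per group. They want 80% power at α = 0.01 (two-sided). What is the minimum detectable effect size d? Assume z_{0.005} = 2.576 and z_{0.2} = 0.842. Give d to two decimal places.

For two independent groups of n = 78 each: d_min = (z_{α/2} + z_β)·√(2/n).
z-sum = 2.576 + 0.842 = 3.418.
d_min = 3.418 × √(2/78) = 3.418 × 0.1601 = 0.547.

d_min ≈ 0.55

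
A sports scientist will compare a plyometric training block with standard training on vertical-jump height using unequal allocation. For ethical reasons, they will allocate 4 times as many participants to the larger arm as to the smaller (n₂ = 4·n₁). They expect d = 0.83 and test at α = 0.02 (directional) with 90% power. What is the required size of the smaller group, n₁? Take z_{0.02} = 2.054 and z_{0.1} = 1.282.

n₁ = 21

With allocation ratio k = n₂/n₁ = 4, Var(x̄₁−x̄₂) = σ²(1/n₁ + 1/(k·n₁)) = σ²·(k+1)/(k·n₁).
So n₁ = (1 + 1/k)·((z_{α} + z_β)/d)² = 1.250 × (3.336/0.83)².
n₁ = 1.250 × 16.15 = 20.2.
Round up: n₁ = 21, giving n₂ = 4 × 21 = 84.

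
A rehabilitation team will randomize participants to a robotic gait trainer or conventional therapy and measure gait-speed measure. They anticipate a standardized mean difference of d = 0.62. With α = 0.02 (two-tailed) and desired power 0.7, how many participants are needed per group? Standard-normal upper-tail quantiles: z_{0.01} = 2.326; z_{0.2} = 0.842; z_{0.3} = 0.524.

For two independent groups with equal n: n = 2·((z_{α/2} + z_β) / d)².
z_{α/2} + z_β = 2.326 + 0.524 = 2.850.
n = 2 × (2.850 / 0.62)² = 2 × 4.597² = 2 × 21.13 = 42.3.
Round up to the next whole participant.

n = 43 per group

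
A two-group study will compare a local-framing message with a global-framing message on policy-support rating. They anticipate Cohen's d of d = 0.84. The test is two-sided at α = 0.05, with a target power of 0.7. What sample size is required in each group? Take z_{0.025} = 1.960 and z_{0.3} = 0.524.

n = 18 per group

For two independent groups with equal n: n = 2·((z_{α/2} + z_β) / d)².
z_{α/2} + z_β = 1.960 + 0.524 = 2.484.
n = 2 × (2.484 / 0.84)² = 2 × 2.957² = 2 × 8.74 = 17.5.
Round up to the next whole participant.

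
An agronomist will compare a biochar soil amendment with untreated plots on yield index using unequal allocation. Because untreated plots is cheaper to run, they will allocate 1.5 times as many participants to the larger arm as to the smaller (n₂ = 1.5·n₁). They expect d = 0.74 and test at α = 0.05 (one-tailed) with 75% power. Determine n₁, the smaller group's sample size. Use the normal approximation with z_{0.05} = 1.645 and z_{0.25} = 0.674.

With allocation ratio k = n₂/n₁ = 1.5, Var(x̄₁−x̄₂) = σ²(1/n₁ + 1/(k·n₁)) = σ²·(k+1)/(k·n₁).
So n₁ = (1 + 1/k)·((z_{α} + z_β)/d)² = 1.667 × (2.319/0.74)².
n₁ = 1.667 × 9.82 = 16.4.
Round up: n₁ = 17, giving n₂ = ⌈1.5 × 17⌉ = ⌈25.5⌉ = 26.

n₁ = 17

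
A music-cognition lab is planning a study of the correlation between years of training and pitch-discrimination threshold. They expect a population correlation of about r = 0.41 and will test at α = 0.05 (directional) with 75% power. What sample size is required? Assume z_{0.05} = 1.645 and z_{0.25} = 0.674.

Fisher's z: C = ½·ln((1+r)/(1−r)) = ½·ln(2.3898) = 0.4356.
n = ((z_{α} + z_β)/C)² + 3.
(1.645 + 0.674) / 0.4356 = 2.319 / 0.4356 = 5.324.
n = 5.324² + 3 = 28.34 + 3 = 31.3.
Round up.

n = 32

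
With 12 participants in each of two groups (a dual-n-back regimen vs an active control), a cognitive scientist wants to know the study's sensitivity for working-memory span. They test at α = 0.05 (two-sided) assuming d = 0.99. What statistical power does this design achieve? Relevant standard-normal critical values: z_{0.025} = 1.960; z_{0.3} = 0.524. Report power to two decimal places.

For two equal groups, power = Φ(d·√(n/2) − z_{α/2}).
d·√(n/2) = 0.99 × √(12/2) = 0.99 × 2.449 = 2.425.
z_β = 2.425 − 1.960 = 0.465.
Power = Φ(0.465) = 0.679.

power ≈ 0.68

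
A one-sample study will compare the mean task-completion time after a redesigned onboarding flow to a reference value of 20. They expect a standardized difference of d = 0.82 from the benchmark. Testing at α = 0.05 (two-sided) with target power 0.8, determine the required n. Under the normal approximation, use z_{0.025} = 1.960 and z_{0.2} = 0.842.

n = 12

For a one-sample test: n = ((z_{α/2} + z_β) / d)².
z_{α/2} + z_β = 1.960 + 0.842 = 2.802.
n = (2.802 / 0.82)² = 3.417² = 11.68.
Round up.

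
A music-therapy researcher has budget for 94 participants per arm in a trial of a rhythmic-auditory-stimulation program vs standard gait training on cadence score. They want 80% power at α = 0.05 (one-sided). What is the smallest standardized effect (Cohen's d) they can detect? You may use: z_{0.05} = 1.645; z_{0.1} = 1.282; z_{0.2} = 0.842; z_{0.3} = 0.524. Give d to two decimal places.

d_min ≈ 0.36

For two independent groups of n = 94 each: d_min = (z_{α} + z_β)·√(2/n).
z-sum = 1.645 + 0.842 = 2.487.
d_min = 2.487 × √(2/94) = 2.487 × 0.1459 = 0.363.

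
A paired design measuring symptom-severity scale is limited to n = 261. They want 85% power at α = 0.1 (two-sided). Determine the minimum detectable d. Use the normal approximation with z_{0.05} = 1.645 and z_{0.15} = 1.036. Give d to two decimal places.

For a single sample (or paired design) of n = 261: d_min = (z_{α/2} + z_β)/√n.
z-sum = 1.645 + 1.036 = 2.681.
d_min = 2.681 / √261 = 2.681 / 16.155 = 0.166.

d_min ≈ 0.17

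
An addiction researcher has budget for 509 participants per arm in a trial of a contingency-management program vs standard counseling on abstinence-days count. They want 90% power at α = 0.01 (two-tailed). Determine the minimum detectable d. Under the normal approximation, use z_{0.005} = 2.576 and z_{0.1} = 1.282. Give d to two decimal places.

d_min ≈ 0.24

For two independent groups of n = 509 each: d_min = (z_{α/2} + z_β)·√(2/n).
z-sum = 2.576 + 1.282 = 3.858.
d_min = 3.858 × √(2/509) = 3.858 × 0.0627 = 0.242.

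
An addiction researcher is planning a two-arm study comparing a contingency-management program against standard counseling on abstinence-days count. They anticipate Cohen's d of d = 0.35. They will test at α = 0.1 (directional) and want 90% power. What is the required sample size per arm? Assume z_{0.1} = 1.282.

n = 108 per group

For two independent groups with equal n: n = 2·((z_{α} + z_β) / d)².
z_{α} + z_β = 1.282 + 1.282 = 2.564.
n = 2 × (2.564 / 0.35)² = 2 × 7.326² = 2 × 53.67 = 107.3.
Round up to the next whole participant.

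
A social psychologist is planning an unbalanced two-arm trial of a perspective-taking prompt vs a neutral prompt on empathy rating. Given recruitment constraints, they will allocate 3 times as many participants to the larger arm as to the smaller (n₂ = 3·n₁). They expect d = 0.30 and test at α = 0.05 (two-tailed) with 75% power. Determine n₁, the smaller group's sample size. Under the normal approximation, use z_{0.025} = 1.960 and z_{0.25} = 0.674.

n₁ = 103

With allocation ratio k = n₂/n₁ = 3, Var(x̄₁−x̄₂) = σ²(1/n₁ + 1/(k·n₁)) = σ²·(k+1)/(k·n₁).
So n₁ = (1 + 1/k)·((z_{α/2} + z_β)/d)² = 1.333 × (2.634/0.30)².
n₁ = 1.333 × 77.09 = 102.8.
Round up: n₁ = 103, giving n₂ = 3 × 103 = 309.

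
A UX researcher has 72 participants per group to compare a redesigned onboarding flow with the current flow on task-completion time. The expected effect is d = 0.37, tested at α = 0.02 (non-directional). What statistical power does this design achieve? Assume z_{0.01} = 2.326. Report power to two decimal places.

For two equal groups, power = Φ(d·√(n/2) − z_{α/2}).
d·√(n/2) = 0.37 × √(72/2) = 0.37 × 6.000 = 2.220.
z_β = 2.220 − 2.326 = -0.106.
Power = Φ(-0.106) = 0.458.

power ≈ 0.46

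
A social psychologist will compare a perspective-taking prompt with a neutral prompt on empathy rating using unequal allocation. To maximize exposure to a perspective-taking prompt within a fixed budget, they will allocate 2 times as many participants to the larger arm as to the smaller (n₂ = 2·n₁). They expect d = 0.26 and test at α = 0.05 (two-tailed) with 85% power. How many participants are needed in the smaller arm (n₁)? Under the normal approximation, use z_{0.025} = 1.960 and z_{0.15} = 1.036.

n₁ = 200

With allocation ratio k = n₂/n₁ = 2, Var(x̄₁−x̄₂) = σ²(1/n₁ + 1/(k·n₁)) = σ²·(k+1)/(k·n₁).
So n₁ = (1 + 1/k)·((z_{α/2} + z_β)/d)² = 1.500 × (2.996/0.26)².
n₁ = 1.500 × 132.78 = 199.2.
Round up: n₁ = 200, giving n₂ = 2 × 200 = 400.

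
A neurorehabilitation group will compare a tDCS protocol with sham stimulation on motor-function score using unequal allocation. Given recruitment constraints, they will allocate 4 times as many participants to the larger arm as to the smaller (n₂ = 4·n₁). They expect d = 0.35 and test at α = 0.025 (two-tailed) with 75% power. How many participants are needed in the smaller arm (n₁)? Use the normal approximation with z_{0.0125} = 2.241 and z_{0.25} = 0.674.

With allocation ratio k = n₂/n₁ = 4, Var(x̄₁−x̄₂) = σ²(1/n₁ + 1/(k·n₁)) = σ²·(k+1)/(k·n₁).
So n₁ = (1 + 1/k)·((z_{α/2} + z_β)/d)² = 1.250 × (2.915/0.35)².
n₁ = 1.250 × 69.37 = 86.7.
Round up: n₁ = 87, giving n₂ = 4 × 87 = 348.

n₁ = 87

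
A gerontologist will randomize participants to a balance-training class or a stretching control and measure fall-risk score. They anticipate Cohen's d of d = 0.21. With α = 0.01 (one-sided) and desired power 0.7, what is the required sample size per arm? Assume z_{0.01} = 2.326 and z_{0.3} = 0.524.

n = 369 per group

For two independent groups with equal n: n = 2·((z_{α} + z_β) / d)².
z_{α} + z_β = 2.326 + 0.524 = 2.850.
n = 2 × (2.850 / 0.21)² = 2 × 13.571² = 2 × 184.18 = 368.4.
Round up to the next whole participant.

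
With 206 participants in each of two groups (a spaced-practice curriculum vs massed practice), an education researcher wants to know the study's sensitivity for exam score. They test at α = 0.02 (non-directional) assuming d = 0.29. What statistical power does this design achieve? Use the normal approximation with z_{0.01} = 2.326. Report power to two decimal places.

For two equal groups, power = Φ(d·√(n/2) − z_{α/2}).
d·√(n/2) = 0.29 × √(206/2) = 0.29 × 10.149 = 2.943.
z_β = 2.943 − 2.326 = 0.617.
Power = Φ(0.617) = 0.731.

power ≈ 0.73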